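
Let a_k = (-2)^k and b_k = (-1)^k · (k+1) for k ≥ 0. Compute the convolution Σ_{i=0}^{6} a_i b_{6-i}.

247

This is [x^6] in the product of the two ordinary generating functions.
Σ = 1·7 − 2·(-6) + 4·5 − 8·(-4) + 16·3 − 32·(-2) + 64·1 = 247.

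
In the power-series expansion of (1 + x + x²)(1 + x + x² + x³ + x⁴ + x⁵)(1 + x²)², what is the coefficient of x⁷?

(1 + x + x²) has coefficients 1,1,1 for degrees 0…2.
(1 + x + x² + x³ + x⁴ + x⁵) has coefficients 1,1,1,1,1,1,0,0 for degrees 0…7.
Finally multiplying by (1 + x²)², the product of all factors after the first has coefficients 1,1,3,3,4,4,3,3 for degrees 0…7.
[x⁷] = 1·3 + 1·3 + 1·4 = 10.

10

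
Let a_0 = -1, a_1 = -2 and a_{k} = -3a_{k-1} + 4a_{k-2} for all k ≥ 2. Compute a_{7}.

-3278

The ordinary generating function has denominator 1 + 3y - 4y^2.
Iterating the recurrence: a_0,…,a_{7} = -1, -2, 2, -14, 50, -206, 818, -3278.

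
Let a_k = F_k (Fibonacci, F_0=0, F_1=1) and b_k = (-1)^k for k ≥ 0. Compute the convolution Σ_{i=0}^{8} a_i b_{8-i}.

This is [x^8] in the product of the two ordinary generating functions.
Σ = 0·1 + 1·(-1) + 1·1 + 2·(-1) + 3·1 + 5·(-1) + 8·1 + 13·(-1) + 21·1 = 12.

12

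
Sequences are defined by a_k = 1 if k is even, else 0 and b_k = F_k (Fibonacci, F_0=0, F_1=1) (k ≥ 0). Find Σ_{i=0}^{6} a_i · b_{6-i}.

12

Write out a_i and b_{6-i} for i = 0,…,6 and sum the products.
Σ = 1·8 + 0·5 + 1·3 + 0·2 + 1·1 + 0·1 + 1·0 = 12.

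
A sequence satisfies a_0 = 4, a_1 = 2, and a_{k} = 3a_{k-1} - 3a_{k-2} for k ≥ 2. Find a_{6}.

-108

The ordinary generating function has denominator 1 - 3y + 3y^2.
Iterating the recurrence: a_0,…,a_{6} = 4, 2, -6, -24, -54, -90, -108.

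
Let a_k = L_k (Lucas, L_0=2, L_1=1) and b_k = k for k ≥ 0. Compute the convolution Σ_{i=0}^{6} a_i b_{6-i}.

Write out a_i and b_{6-i} for i = 0,…,6 and sum the products.
Σ = 2·6 + 1·5 + 3·4 + 4·3 + 7·2 + 11·1 + 18·0 = 66.

66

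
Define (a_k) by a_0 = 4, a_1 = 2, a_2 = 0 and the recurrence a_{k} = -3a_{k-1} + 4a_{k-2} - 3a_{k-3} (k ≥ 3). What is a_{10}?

The ordinary generating function has denominator 1 + 3z - 4z^2 + 3z^3.
Iterating the recurrence: a_0,…,a_{10} = 4, 2, 0, -4, 6, -34, 138, -568, 2358, -9760, 40416.

40416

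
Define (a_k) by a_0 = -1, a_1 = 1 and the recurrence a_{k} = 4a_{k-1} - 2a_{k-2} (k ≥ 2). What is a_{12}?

1406656

The ordinary generating function has denominator 1 - 4t + 2t^2.
Iterating the recurrence: a_0,…,a_{12} = -1, 1, 6, 22, 76, 260, 888, 3032, 10352, 35344, 120672, 412000, 1406656.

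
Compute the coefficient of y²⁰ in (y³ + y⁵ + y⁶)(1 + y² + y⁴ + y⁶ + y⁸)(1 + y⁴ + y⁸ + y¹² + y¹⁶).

(y³ + y⁵ + y⁶) has coefficients 0,0,0,1,0,1,1 for degrees 0…6.
(1 + y² + y⁴ + y⁶ + y⁸) has coefficients 1,0,1,0,1,0,1,0,1,0,0,0,0,0,0,0,0,0,0,0,0 for degrees 0…20.
Finally multiplying by (1 + y⁴ + y⁸ + y¹² + y¹⁶), the product of all factors after the first has coefficients 1,0,1,0,2,0,2,0,3,0,2,0,3,0,2,0,3,0,2,0,2 for degrees 0…20.
[y²⁰] = 1·0 + 1·0 + 1·2 = 2.

2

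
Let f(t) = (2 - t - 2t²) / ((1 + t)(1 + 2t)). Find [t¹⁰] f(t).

The denominator gives the recurrence a_n = −3a_(n−1) − 2a_(n−2) for n ≥ 3; the numerator fixes a_0 = 2, a_1 = -7, a_2 = 15.
Iterating: 2, -7, 15, -31, 63, -127, 255, -511, 1023, -2047, 4095, so a_10 = 4095.

4095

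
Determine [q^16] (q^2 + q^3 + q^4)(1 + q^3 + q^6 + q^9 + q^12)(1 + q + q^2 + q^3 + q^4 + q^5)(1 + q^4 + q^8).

18

(q^2 + q^3 + q^4) has coefficients 0,0,1,1,1 for degrees 0…4.
(1 + q^3 + q^6 + q^9 + q^12) has coefficients 1,0,0,1,0,0,1,0,0,1,0,0,1,0,0,0,0 for degrees 0…16.
Multiplying by (1 + q + q^2 + q^3 + q^4 + q^5) gives running coefficients 1,1,1,2,2,2,2,2,2,2,2,2,2,2,2,1,1 for degrees 0…16.
Finally multiplying by (1 + q^4 + q^8), the product of all factors after the first has coefficients 1,1,1,2,3,3,3,4,5,5,5,6,6,6,6,5,5 for degrees 0…16.
[q^16] = 1·6 + 1·6 + 1·6 = 18.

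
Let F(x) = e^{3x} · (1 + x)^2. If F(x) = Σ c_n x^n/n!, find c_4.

The EGF product rule gives c_4 = Σ_{k_1+k_2=4} C(4; k_1,k_2) · ∏ g_i(k_i), where e^{3x} gives (3)^k; (1+x)^2 gives the falling factorial (2)_k.
g_1(k) for k = 0…4: 1, 3, 9, 27, 81.
g_2(k) for k = 0…4: 1, 2, 2, 0, 0.
c_4 = Σ_k C(4,k)·g_1(k)·g_2(4−k) = 6·9·2 + 4·27·2 + 1·81·1 = 108 + 216 + 81 = 405.

405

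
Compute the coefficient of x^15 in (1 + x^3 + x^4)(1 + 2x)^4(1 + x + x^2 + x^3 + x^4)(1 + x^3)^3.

(1 + x^3 + x^4) has coefficients 1,0,0,1,1 for degrees 0…4.
(1 + 2x)^4 has coefficients 1,8,24,32,16,0,0,0,0,0,0,0,0,0,0,0 for degrees 0…15.
Multiplying by (1 + x + x^2 + x^3 + x^4) gives running coefficients 1,9,33,65,81,80,72,48,16,0,0,0,0,0,0,0 for degrees 0…15.
Finally multiplying by (1 + x^3)^3, the product of all factors after the first has coefficients 1,9,33,68,108,179,270,318,355,412,396,321,281,225,128,72 for degrees 0…15.
[x^15] = 1·72 + 1·281 + 1·321 = 674.

674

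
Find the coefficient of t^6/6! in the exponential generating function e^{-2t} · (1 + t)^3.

The EGF product rule gives c_6 = Σ_{k_1+k_2=6} C(6; k_1,k_2) · ∏ g_i(k_i), where e^{-2t} gives (-2)^k; (1+t)^3 gives the falling factorial (3)_k.
g_1(k) for k = 0…6: 1, -2, 4, -8, 16, -32, 64.
g_2(k) for k = 0…6: 1, 3, 6, 6, 0, 0, 0.
c_6 = Σ_k C(6,k)·g_1(k)·g_2(6−k) = 20·(-8)·6 + 15·16·6 + 6·(-32)·3 + 1·64·1 = −960 + 1440 − 576 + 64 = -32.

-32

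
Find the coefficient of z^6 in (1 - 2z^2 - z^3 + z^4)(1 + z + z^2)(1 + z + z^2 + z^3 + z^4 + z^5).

(1 - 2z^2 - z^3 + z^4) has coefficients 1,0,-2,-1,1 for degrees 0…4.
(1 + z + z^2) has coefficients 1,1,1,0,0,0,0 for degrees 0…6.
Finally multiplying by (1 + z + z^2 + z^3 + z^4 + z^5), the product of all factors after the first has coefficients 1,2,3,3,3,3,2 for degrees 0…6.
[z^6] = 1·2 − 2·3 − 1·3 + 1·3 = -4.

-4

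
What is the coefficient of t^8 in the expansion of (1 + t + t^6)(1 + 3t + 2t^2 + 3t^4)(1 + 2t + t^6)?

(1 + t + t^6) has coefficients 1,1,0,0,0,0,1 for degrees 0…6.
(1 + 3t + 2t^2 + 3t^4) has coefficients 1,3,2,0,3,0,0,0,0 for degrees 0…8.
Finally multiplying by (1 + 2t + t^6), the product of all factors after the first has coefficients 1,5,8,4,3,6,1,3,2 for degrees 0…8.
[t^8] = 1·2 + 1·3 + 1·8 = 13.

13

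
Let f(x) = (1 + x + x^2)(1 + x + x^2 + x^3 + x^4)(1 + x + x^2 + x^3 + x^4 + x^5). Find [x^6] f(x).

(1 + x + x^2) has coefficients 1,1,1 for degrees 0…2.
(1 + x + x^2 + x^3 + x^4) has coefficients 1,1,1,1,1,0,0 for degrees 0…6.
Finally multiplying by (1 + x + x^2 + x^3 + x^4 + x^5), the product of all factors after the first has coefficients 1,2,3,4,5,5,4 for degrees 0…6.
[x^6] = 1·4 + 1·5 + 1·5 = 14.

14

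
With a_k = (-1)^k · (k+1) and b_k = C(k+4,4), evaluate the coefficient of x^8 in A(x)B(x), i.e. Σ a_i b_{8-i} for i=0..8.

Write out a_i and b_{8-i} for i = 0,…,8 and sum the products.
Σ = 1·495 − 2·330 + 3·210 − 4·126 + 5·70 − 6·35 + 7·15 − 8·5 + 9·1 = 175.

175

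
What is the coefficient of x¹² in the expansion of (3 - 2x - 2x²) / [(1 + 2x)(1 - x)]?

9557

The denominator gives the recurrence a_n = −a_(n−1) + 2a_(n−2) for n ≥ 3; the numerator fixes a_0 = 3, a_1 = -5, a_2 = 9.
Iterating: 3, -5, 9, -19, 37, -75, 149, -299, 597, -1195, 2389, -4779, 9557, so a_12 = 9557.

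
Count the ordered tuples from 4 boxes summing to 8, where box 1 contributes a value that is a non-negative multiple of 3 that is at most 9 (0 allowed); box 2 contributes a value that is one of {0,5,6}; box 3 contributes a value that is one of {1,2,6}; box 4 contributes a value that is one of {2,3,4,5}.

4

The generating function for the choices is (1 + x^3 + x^6 + x^9)·(1 + x^5 + x^6)·(x + x^2 + x^6)·(x^2 + x^3 + x^4 + x^5); the count is [x^8].
(1 + x^3 + x^6 + x^9) has coefficients 1,0,0,1,0,0,1,0,0 for degrees 0…8.
(1 + x^5 + x^6) has coefficients 1,0,0,0,0,1,1,0,0 for degrees 0…8.
Multiplying by (x + x^2 + x^6) gives running coefficients 0,1,1,0,0,0,2,2,1 for degrees 0…8.
Finally multiplying by (x^2 + x^3 + x^4 + x^5), the product of all factors after the first has coefficients 0,0,0,1,2,2,2,1,2 for degrees 0…8.
[x^8] = 1·2 + 1·2 + 1·0 = 4.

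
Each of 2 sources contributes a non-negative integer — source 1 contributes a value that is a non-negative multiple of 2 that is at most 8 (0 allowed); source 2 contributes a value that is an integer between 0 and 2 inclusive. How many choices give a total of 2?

2

The generating function for the choices is (1 + q² + q⁴ + q⁶ + q⁸)·(1 + q + q²); the count is [q²].
(1 + q² + q⁴ + q⁶ + q⁸) has coefficients 1,0,1 for degrees 0…2.
(1 + q + q²) has coefficients 1,1,1 for degrees 0…2.
[q²] = 1·1 + 1·1 = 2.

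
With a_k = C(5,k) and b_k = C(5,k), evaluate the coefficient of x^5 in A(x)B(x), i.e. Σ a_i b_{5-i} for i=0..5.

252

This is [x^5] in the product of the two ordinary generating functions.
Σ = 1·1 + 5·5 + 10·10 + 10·10 + 5·5 + 1·1 = 252.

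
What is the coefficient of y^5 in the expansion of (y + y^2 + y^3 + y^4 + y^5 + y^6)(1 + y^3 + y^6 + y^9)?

(y + y^2 + y^3 + y^4 + y^5 + y^6) has coefficients 0,1,1,1,1,1 for degrees 0…5.
(1 + y^3 + y^6 + y^9) has coefficients 1,0,0,1,0,0 for degrees 0…5.
[y^5] = 1·0 + 1·1 + 1·0 + 1·0 + 1·1 = 2.

2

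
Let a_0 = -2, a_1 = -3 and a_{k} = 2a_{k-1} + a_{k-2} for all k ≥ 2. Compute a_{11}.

The ordinary generating function has denominator 1 - 2y - y^2.
Iterating the recurrence: a_0,…,a_{11} = -2, -3, -8, -19, -46, -111, -268, -647, -1562, -3771, -9104, -21979.

-21979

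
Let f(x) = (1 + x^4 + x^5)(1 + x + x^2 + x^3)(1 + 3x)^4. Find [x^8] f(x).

(1 + x^4 + x^5) has coefficients 1,0,0,0,1,1 for degrees 0…5.
(1 + x + x^2 + x^3) has coefficients 1,1,1,1,0,0,0,0,0 for degrees 0…8.
Finally multiplying by (1 + 3x)^4, the product of all factors after the first has coefficients 1,13,67,175,255,243,189,81,0 for degrees 0…8.
[x^8] = 1·0 + 1·255 + 1·175 = 430.

430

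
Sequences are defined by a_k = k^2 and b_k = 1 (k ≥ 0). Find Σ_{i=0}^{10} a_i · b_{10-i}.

385

This is [x^10] in the product of the two ordinary generating functions.
Σ = 0·1 + 1·1 + 4·1 + 9·1 + 16·1 + 25·1 + 36·1 + 49·1 + 64·1 + 81·1 + 100·1 = 385.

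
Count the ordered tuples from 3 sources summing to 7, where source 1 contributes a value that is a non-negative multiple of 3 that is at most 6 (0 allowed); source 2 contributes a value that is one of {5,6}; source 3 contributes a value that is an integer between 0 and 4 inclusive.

The generating function for the choices is (1 + y^3 + y^6)·(y^5 + y^6)·(1 + y + y^2 + y^3 + y^4); the count is [y^7].
(1 + y^3 + y^6) has coefficients 1,0,0,1,0,0,1 for degrees 0…6.
(y^5 + y^6) has coefficients 0,0,0,0,0,1,1,0 for degrees 0…7.
Finally multiplying by (1 + y + y^2 + y^3 + y^4), the product of all factors after the first has coefficients 0,0,0,0,0,1,2,2 for degrees 0…7.
[y^7] = 1·2 + 1·0 + 1·0 = 2.

2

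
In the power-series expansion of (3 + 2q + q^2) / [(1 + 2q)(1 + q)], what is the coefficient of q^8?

The denominator gives the recurrence a_n = −3a_(n−1) − 2a_(n−2) for n ≥ 3; the numerator fixes a_0 = 3, a_1 = -7, a_2 = 16.
Iterating: 3, -7, 16, -34, 70, -142, 286, -574, 1150, so a_8 = 1150.

1150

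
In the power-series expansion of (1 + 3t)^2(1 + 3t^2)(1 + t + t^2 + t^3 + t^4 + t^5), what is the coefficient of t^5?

64

(1 + 3t)^2 has coefficients 1,6,9 for degrees 0…2.
(1 + 3t^2) has coefficients 1,0,3,0,0,0 for degrees 0…5.
Finally multiplying by (1 + t + t^2 + t^3 + t^4 + t^5), the product of all factors after the first has coefficients 1,1,4,4,4,4 for degrees 0…5.
[t^5] = 1·4 + 6·4 + 9·4 = 64.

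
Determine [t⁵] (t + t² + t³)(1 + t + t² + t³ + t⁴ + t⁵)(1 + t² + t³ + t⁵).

8

(t + t² + t³) has coefficients 0,1,1,1 for degrees 0…3.
(1 + t + t² + t³ + t⁴ + t⁵) has coefficients 1,1,1,1,1,1 for degrees 0…5.
Finally multiplying by (1 + t² + t³ + t⁵), the product of all factors after the first has coefficients 1,1,2,3,3,4 for degrees 0…5.
[t⁵] = 1·3 + 1·3 + 1·2 = 8.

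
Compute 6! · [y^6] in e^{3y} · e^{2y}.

The EGF product rule gives c_6 = Σ_{k_1+k_2=6} C(6; k_1,k_2) · ∏ g_i(k_i), where e^{3y} gives (3)^k; e^{2y} gives (2)^k.
g_1(k) for k = 0…6: 1, 3, 9, 27, 81, 243, 729.
g_2(k) for k = 0…6: 1, 2, 4, 8, 16, 32, 64.
c_6 = Σ_k C(6,k)·g_1(k)·g_2(6−k) = 1·1·64 + 6·3·32 + 15·9·16 + 20·27·8 + 15·81·4 + 6·243·2 + 1·729·1 = 64 + 576 + 2160 + 4320 + 4860 + 2916 + 729 = 15625.

15625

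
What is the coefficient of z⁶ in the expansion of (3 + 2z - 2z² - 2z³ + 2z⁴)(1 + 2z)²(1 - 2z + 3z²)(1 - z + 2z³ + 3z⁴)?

-51

(3 + 2z - 2z² - 2z³ + 2z⁴) has coefficients 3,2,-2,-2,2 for degrees 0…4.
(1 + 2z)² has coefficients 1,4,4,0,0,0,0 for degrees 0…6.
Multiplying by (1 - 2z + 3z²) gives running coefficients 1,2,-1,4,12,0,0 for degrees 0…6.
Finally multiplying by (1 - z + 2z³ + 3z⁴), the product of all factors after the first has coefficients 1,1,-3,7,15,-8,5 for degrees 0…6.
[z⁶] = 3·5 + 2·(-8) − 2·15 − 2·7 + 2·(-3) = -51.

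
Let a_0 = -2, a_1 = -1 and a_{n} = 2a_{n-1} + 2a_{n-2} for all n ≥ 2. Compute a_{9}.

-6032

The ordinary generating function has denominator 1 - 2z - 2z^2.
Iterating the recurrence: a_0,…,a_{9} = -2, -1, -6, -14, -40, -108, -296, -808, -2208, -6032.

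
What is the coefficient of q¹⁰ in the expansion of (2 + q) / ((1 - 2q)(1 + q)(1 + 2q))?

2389

Partial fractions give a closed form: a_n = (5/6)·2^n + (-1/3)·(-1)^n + (3/2)·(-2)^n.
At n = 10: a_10 = 2389.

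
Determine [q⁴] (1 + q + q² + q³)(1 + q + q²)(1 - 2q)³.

4

(1 + q + q² + q³) has coefficients 1,1,1,1 for degrees 0…3.
(1 + q + q²) has coefficients 1,1,1,0,0 for degrees 0…4.
Finally multiplying by (1 - 2q)³, the product of all factors after the first has coefficients 1,-5,7,-2,4 for degrees 0…4.
[q⁴] = 1·4 + 1·(-2) + 1·7 + 1·(-5) = 4.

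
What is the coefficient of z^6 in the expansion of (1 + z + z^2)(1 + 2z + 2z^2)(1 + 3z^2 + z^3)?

10

(1 + z + z^2) has coefficients 1,1,1 for degrees 0…2.
(1 + 2z + 2z^2) has coefficients 1,2,2,0,0,0,0 for degrees 0…6.
Finally multiplying by (1 + 3z^2 + z^3), the product of all factors after the first has coefficients 1,2,5,7,8,2,0 for degrees 0…6.
[z^6] = 1·0 + 1·2 + 1·8 = 10.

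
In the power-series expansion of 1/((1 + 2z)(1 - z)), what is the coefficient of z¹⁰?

683

The denominator gives the recurrence a_n = −a_(n−1) + 2a_(n−2) for n ≥ 2; the numerator fixes a_0 = 1, a_1 = -1.
Iterating: 1, -1, 3, -5, 11, -21, 43, -85, 171, -341, 683, so a_10 = 683.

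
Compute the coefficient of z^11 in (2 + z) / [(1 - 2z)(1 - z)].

Partial fractions give a closed form: a_n = (5)·2^n + (-3)·1^n.
At n = 11: a_11 = 10237.

10237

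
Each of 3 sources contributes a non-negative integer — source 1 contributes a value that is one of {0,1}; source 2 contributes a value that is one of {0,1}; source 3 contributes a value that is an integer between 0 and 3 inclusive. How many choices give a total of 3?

The generating function for the choices is (1 + x)·(1 + x)·(1 + x + x² + x³); the count is [x³].
(1 + x) has coefficients 1,1 for degrees 0…1.
(1 + x) has coefficients 1,1,0,0 for degrees 0…3.
Finally multiplying by (1 + x + x² + x³), the product of all factors after the first has coefficients 1,2,2,2 for degrees 0…3.
[x³] = 1·2 + 1·2 = 4.

4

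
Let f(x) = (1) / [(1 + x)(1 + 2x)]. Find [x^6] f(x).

Partial fractions give a closed form: a_n = (-1)·(-1)^n + (2)·(-2)^n.
At n = 6: a_6 = 127.

127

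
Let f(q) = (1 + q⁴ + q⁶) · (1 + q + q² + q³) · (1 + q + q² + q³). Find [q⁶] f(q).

(1 + q⁴ + q⁶) has coefficients 1,0,0,0,1,0,1 for degrees 0…6.
(1 + q + q² + q³) has coefficients 1,1,1,1,0,0,0 for degrees 0…6.
Finally multiplying by (1 + q + q² + q³), the product of all factors after the first has coefficients 1,2,3,4,3,2,1 for degrees 0…6.
[q⁶] = 1·1 + 1·3 + 1·1 = 5.

5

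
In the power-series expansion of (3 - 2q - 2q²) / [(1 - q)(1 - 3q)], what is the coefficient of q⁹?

The denominator gives the recurrence a_n = 4a_(n−1) − 3a_(n−2) for n ≥ 3; the numerator fixes a_0 = 3, a_1 = 10, a_2 = 29.
Iterating: 3, 10, 29, 86, 257, 770, 2309, 6926, 20777, 62330, so a_9 = 62330.

62330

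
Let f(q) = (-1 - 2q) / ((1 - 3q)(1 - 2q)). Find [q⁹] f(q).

-96367

Partial fractions give a closed form: a_n = (-5)·3^n + (4)·2^n.
At n = 9: a_9 = -96367.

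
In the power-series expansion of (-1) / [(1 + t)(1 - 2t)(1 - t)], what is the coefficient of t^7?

-170

Partial fractions give a closed form: a_n = (-1/6)·(-1)^n + (-4/3)·2^n + (1/2)·1^n.
At n = 7: a_7 = -170.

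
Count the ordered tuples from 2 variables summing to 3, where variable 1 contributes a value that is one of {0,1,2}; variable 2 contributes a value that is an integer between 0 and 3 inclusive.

3

The generating function for the choices is (1 + q + q²)·(1 + q + q² + q³); the count is [q³].
(1 + q + q²) has coefficients 1,1,1 for degrees 0…2.
(1 + q + q² + q³) has coefficients 1,1,1,1 for degrees 0…3.
[q³] = 1·1 + 1·1 + 1·1 = 3.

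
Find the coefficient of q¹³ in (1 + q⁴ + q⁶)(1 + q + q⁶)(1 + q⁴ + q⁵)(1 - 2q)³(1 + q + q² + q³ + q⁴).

-17

(1 + q⁴ + q⁶) has coefficients 1,0,0,0,1,0,1 for degrees 0…6.
(1 + q + q⁶) has coefficients 1,1,0,0,0,0,1,0,0,0,0,0,0,0 for degrees 0…13.
Multiplying by (1 + q⁴ + q⁵) gives running coefficients 1,1,0,0,1,2,2,0,0,0,1,1,0,0 for degrees 0…13.
Multiplying by (1 - 2q)³ gives running coefficients 1,-5,6,4,-7,-4,2,4,8,-16,1,-5,6,4 for degrees 0…13.
Finally multiplying by (1 + q + q² + q³ + q⁴), the product of all factors after the first has coefficients 1,-4,2,6,-1,-6,1,-1,3,-6,-1,-8,-6,-10 for degrees 0…13.
[q¹³] = 1·(-10) + 1·(-6) + 1·(-1) = -17.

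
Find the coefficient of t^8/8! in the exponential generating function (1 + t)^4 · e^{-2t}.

1536

The EGF product rule gives c_8 = Σ_{k_1+k_2=8} C(8; k_1,k_2) · ∏ g_i(k_i), where (1+t)^4 gives the falling factorial (4)_k; e^{-2t} gives (-2)^k.
g_1(k) for k = 0…8: 1, 4, 12, 24, 24, 0, 0, 0, 0.
g_2(k) for k = 0…8: 1, -2, 4, -8, 16, -32, 64, -128, 256.
c_8 = Σ_k C(8,k)·g_1(k)·g_2(8−k) = 1·1·256 + 8·4·(-128) + 28·12·64 + 56·24·(-32) + 70·24·16 = 256 − 4096 + 21504 − 43008 + 26880 = 1536.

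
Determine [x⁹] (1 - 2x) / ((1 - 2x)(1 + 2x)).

-512

Partial fractions give a closed form: a_n = (1)·(-2)^n.
At n = 9: a_9 = -512.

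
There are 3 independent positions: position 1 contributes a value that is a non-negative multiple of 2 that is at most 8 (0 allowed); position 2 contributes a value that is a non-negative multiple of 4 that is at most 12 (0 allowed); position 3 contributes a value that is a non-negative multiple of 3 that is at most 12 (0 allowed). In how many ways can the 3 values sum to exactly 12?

The generating function for the choices is (1 + z^2 + z^4 + z^6 + z^8)·(1 + z^4 + z^8 + z^12)·(1 + z^3 + z^6 + z^9 + z^12); the count is [z^12].
(1 + z^2 + z^4 + z^6 + z^8) has coefficients 1,0,1,0,1,0,1,0,1 for degrees 0…8.
(1 + z^4 + z^8 + z^12) has coefficients 1,0,0,0,1,0,0,0,1,0,0,0,1 for degrees 0…12.
Finally multiplying by (1 + z^3 + z^6 + z^9 + z^12), the product of all factors after the first has coefficients 1,0,0,1,1,0,1,1,1,1,1,1,2 for degrees 0…12.
[z^12] = 1·2 + 1·1 + 1·1 + 1·1 + 1·1 = 6.

6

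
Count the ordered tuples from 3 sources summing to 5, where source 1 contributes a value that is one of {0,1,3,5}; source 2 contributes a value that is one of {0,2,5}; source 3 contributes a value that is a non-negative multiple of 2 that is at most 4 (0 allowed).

6

The generating function for the choices is (1 + q + q^3 + q^5)·(1 + q^2 + q^5)·(1 + q^2 + q^4); the count is [q^5].
(1 + q + q^3 + q^5) has coefficients 1,1,0,1,0,1 for degrees 0…5.
(1 + q^2 + q^5) has coefficients 1,0,1,0,0,1 for degrees 0…5.
Finally multiplying by (1 + q^2 + q^4), the product of all factors after the first has coefficients 1,0,2,0,2,1 for degrees 0…5.
[q^5] = 1·1 + 1·2 + 1·2 + 1·1 = 6.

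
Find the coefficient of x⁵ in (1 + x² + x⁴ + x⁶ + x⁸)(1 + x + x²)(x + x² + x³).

(1 + x² + x⁴ + x⁶ + x⁸) has coefficients 1,0,1,0,1,0 for degrees 0…5.
(1 + x + x²) has coefficients 1,1,1,0,0,0 for degrees 0…5.
Finally multiplying by (x + x² + x³), the product of all factors after the first has coefficients 0,1,2,3,2,1 for degrees 0…5.
[x⁵] = 1·1 + 1·3 + 1·1 = 5.

5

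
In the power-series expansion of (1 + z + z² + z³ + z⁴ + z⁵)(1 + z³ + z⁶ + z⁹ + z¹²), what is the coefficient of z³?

2

(1 + z + z² + z³ + z⁴ + z⁵) has coefficients 1,1,1,1 for degrees 0…3.
(1 + z³ + z⁶ + z⁹ + z¹²) has coefficients 1,0,0,1 for degrees 0…3.
[z³] = 1·1 + 1·0 + 1·0 + 1·1 = 2.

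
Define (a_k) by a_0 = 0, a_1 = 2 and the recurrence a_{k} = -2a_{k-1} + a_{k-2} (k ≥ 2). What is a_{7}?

The ordinary generating function has denominator 1 + 2y - y^2.
Iterating the recurrence: a_0,…,a_{7} = 0, 2, -4, 10, -24, 58, -140, 338.

338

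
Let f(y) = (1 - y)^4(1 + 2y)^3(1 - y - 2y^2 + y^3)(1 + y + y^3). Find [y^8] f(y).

70

(1 - y)^4 has coefficients 1,-4,6,-4,1 for degrees 0…4.
(1 + 2y)^3 has coefficients 1,6,12,8,0,0,0,0,0 for degrees 0…8.
Multiplying by (1 - y - 2y^2 + y^3) gives running coefficients 1,5,4,-15,-26,-4,8,0,0 for degrees 0…8.
Finally multiplying by (1 + y + y^3), the product of all factors after the first has coefficients 1,6,9,-10,-36,-26,-11,-18,-4 for degrees 0…8.
[y^8] = 1·(-4) − 4·(-18) + 6·(-11) − 4·(-26) + 1·(-36) = 70.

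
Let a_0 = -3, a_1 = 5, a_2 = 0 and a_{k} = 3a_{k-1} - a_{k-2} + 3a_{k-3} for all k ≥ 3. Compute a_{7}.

The ordinary generating function has denominator 1 - 3t + t^2 - 3t^3.
Iterating the recurrence: a_0,…,a_{7} = -3, 5, 0, -14, -27, -67, -216, -662.

-662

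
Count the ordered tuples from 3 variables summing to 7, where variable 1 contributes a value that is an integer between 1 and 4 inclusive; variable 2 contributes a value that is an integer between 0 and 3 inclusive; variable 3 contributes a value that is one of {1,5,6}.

The generating function for the choices is (q + q^2 + q^3 + q^4)·(1 + q + q^2 + q^3)·(q + q^5 + q^6); the count is [q^7].
(q + q^2 + q^3 + q^4) has coefficients 0,1,1,1,1 for degrees 0…4.
(1 + q + q^2 + q^3) has coefficients 1,1,1,1,0,0,0,0 for degrees 0…7.
Finally multiplying by (q + q^5 + q^6), the product of all factors after the first has coefficients 0,1,1,1,1,1,2,2 for degrees 0…7.
[q^7] = 1·2 + 1·1 + 1·1 + 1·1 = 5.

5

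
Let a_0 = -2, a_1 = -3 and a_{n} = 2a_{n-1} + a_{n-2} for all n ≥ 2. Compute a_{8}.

The ordinary generating function has denominator 1 - 2z - z^2.
Iterating the recurrence: a_0,…,a_{8} = -2, -3, -8, -19, -46, -111, -268, -647, -1562.

-1562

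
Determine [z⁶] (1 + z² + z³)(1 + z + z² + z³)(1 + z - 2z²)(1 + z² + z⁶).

(1 + z² + z³) has coefficients 1,0,1,1 for degrees 0…3.
(1 + z + z² + z³) has coefficients 1,1,1,1,0,0,0 for degrees 0…6.
Multiplying by (1 + z - 2z²) gives running coefficients 1,2,0,0,-1,-2,0 for degrees 0…6.
Finally multiplying by (1 + z² + z⁶), the product of all factors after the first has coefficients 1,2,1,2,-1,-2,0 for degrees 0…6.
[z⁶] = 1·0 + 1·(-1) + 1·2 = 1.

1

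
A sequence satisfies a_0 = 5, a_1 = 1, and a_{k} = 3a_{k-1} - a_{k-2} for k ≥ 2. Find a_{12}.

The ordinary generating function has denominator 1 - 3x + x^2.
Iterating the recurrence: a_0,…,a_{12} = 5, 1, -2, -7, -19, -50, -131, -343, -898, -2351, -6155, -16114, -42187.

-42187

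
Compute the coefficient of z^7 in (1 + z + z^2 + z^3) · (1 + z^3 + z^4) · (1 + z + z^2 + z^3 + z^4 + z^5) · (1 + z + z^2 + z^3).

(1 + z + z^2 + z^3) has coefficients 1,1,1,1 for degrees 0…3.
(1 + z^3 + z^4) has coefficients 1,0,0,1,1,0,0,0 for degrees 0…7.
Multiplying by (1 + z + z^2 + z^3 + z^4 + z^5) gives running coefficients 1,1,1,2,3,3,2,2 for degrees 0…7.
Finally multiplying by (1 + z + z^2 + z^3), the product of all factors after the first has coefficients 1,2,3,5,7,9,10,10 for degrees 0…7.
[z^7] = 1·10 + 1·10 + 1·9 + 1·7 = 36.

36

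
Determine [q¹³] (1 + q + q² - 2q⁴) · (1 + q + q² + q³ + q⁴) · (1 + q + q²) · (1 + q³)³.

-8

(1 + q + q² - 2q⁴) has coefficients 1,1,1,0,-2 for degrees 0…4.
(1 + q + q² + q³ + q⁴) has coefficients 1,1,1,1,1,0,0,0,0,0,0,0,0,0 for degrees 0…13.
Multiplying by (1 + q + q²) gives running coefficients 1,2,3,3,3,2,1,0,0,0,0,0,0,0 for degrees 0…13.
Finally multiplying by (1 + q³)³, the product of all factors after the first has coefficients 1,2,3,6,9,11,13,15,15,13,11,9,6,3 for degrees 0…13.
[q¹³] = 1·3 + 1·6 + 1·9 − 2·13 = -8.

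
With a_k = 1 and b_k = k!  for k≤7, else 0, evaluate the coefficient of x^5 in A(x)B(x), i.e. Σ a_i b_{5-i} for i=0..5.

154

Write out a_i and b_{5-i} for i = 0,…,5 and sum the products.
Σ = 1·120 + 1·24 + 1·6 + 1·2 + 1·1 + 1·1 = 154.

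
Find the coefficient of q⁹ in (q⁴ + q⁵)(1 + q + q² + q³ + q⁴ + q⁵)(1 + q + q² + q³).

(q⁴ + q⁵) has coefficients 0,0,0,0,1,1 for degrees 0…5.
(1 + q + q² + q³ + q⁴ + q⁵) has coefficients 1,1,1,1,1,1,0,0,0,0 for degrees 0…9.
Finally multiplying by (1 + q + q² + q³), the product of all factors after the first has coefficients 1,2,3,4,4,4,3,2,1,0 for degrees 0…9.
[q⁹] = 1·4 + 1·4 = 8.

8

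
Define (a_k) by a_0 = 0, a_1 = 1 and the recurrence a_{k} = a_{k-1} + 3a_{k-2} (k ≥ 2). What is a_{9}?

The ordinary generating function has denominator 1 - y - 3y^2.
Iterating the recurrence: a_0,…,a_{9} = 0, 1, 1, 4, 7, 19, 40, 97, 217, 508.

508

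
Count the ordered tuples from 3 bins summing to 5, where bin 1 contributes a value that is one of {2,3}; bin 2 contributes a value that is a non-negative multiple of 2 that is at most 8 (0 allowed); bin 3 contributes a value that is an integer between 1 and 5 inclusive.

The generating function for the choices is (y^2 + y^3)·(1 + y^2 + y^4 + y^6 + y^8)·(y + y^2 + y^3 + y^4 + y^5); the count is [y^5].
(y^2 + y^3) has coefficients 0,0,1,1 for degrees 0…3.
(1 + y^2 + y^4 + y^6 + y^8) has coefficients 1,0,1,0,1,0 for degrees 0…5.
Finally multiplying by (y + y^2 + y^3 + y^4 + y^5), the product of all factors after the first has coefficients 0,1,1,2,2,3 for degrees 0…5.
[y^5] = 1·2 + 1·1 = 3.

3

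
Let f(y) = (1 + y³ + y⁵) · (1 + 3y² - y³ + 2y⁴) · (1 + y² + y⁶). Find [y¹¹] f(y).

6

(1 + y³ + y⁵) has coefficients 1,0,0,1,0,1 for degrees 0…5.
(1 + 3y² - y³ + 2y⁴) has coefficients 1,0,3,-1,2,0,0,0,0,0,0,0 for degrees 0…11.
Finally multiplying by (1 + y² + y⁶), the product of all factors after the first has coefficients 1,0,4,-1,5,-1,3,0,3,-1,2,0 for degrees 0…11.
[y¹¹] = 1·0 + 1·3 + 1·3 = 6.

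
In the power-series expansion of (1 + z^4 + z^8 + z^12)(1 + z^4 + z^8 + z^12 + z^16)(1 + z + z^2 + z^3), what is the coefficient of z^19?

(1 + z^4 + z^8 + z^12) has coefficients 1,0,0,0,1,0,0,0,1,0,0,0,1 for degrees 0…12.
(1 + z^4 + z^8 + z^12 + z^16) has coefficients 1,0,0,0,1,0,0,0,1,0,0,0,1,0,0,0,1,0,0,0 for degrees 0…19.
Finally multiplying by (1 + z + z^2 + z^3), the product of all factors after the first has coefficients 1,1,1,1,1,1,1,1,1,1,1,1,1,1,1,1,1,1,1,1 for degrees 0…19.
[z^19] = 1·1 + 1·1 + 1·1 + 1·1 = 4.

4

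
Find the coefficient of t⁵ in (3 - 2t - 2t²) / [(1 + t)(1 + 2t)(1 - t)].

-148

Partial fractions give a closed form: a_n = (-3/2)·(-1)^n + (14/3)·(-2)^n + (-1/6)·1^n.
At n = 5: a_5 = -148.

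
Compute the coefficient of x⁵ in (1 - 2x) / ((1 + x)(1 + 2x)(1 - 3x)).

The denominator gives the recurrence a_n = 7a_(n−2) + 6a_(n−3) for n ≥ 3; the numerator fixes a_0 = 1, a_1 = -2, a_2 = 7.
Iterating: 1, -2, 7, -8, 37, -14, so a_5 = -14.

-14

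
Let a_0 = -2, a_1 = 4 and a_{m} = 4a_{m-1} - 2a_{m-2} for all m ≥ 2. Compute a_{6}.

2896

The ordinary generating function has denominator 1 - 4t + 2t^2.
Iterating the recurrence: a_0,…,a_{6} = -2, 4, 20, 72, 248, 848, 2896.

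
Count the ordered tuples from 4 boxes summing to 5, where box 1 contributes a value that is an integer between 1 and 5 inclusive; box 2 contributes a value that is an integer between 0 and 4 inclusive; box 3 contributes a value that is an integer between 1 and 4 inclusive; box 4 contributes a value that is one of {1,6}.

The generating function for the choices is (x + x^2 + x^3 + x^4 + x^5)·(1 + x + x^2 + x^3 + x^4)·(x + x^2 + x^3 + x^4)·(x + x^6); the count is [x^5].
(x + x^2 + x^3 + x^4 + x^5) has coefficients 0,1,1,1,1,1 for degrees 0…5.
(1 + x + x^2 + x^3 + x^4) has coefficients 1,1,1,1,1,0 for degrees 0…5.
Multiplying by (x + x^2 + x^3 + x^4) gives running coefficients 0,1,2,3,4,4 for degrees 0…5.
Finally multiplying by (x + x^6), the product of all factors after the first has coefficients 0,0,1,2,3,4 for degrees 0…5.
[x^5] = 1·3 + 1·2 + 1·1 + 1·0 + 1·0 = 6.

6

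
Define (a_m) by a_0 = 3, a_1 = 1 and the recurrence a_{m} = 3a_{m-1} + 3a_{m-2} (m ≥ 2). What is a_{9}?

The ordinary generating function has denominator 1 - 3x - 3x^2.
Iterating the recurrence: a_0,…,a_{9} = 3, 1, 12, 39, 153, 576, 2187, 8289, 31428, 119151.

119151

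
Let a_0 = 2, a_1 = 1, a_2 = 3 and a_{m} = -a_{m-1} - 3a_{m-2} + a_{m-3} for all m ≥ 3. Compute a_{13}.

The ordinary generating function has denominator 1 + y + 3y^2 - y^3.
Iterating the recurrence: a_0,…,a_{13} = 2, 1, 3, -4, -4, 19, -11, -50, 102, 37, -393, 384, 832, -2377.

-2377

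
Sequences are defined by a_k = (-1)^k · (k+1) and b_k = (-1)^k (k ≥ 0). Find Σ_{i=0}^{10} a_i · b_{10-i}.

The convolution is the t^10 coefficient of A(t)B(t).
Σ = 1·1 − 2·(-1) + 3·1 − 4·(-1) + 5·1 − 6·(-1) + 7·1 − 8·(-1) + 9·1 − 10·(-1) + 11·1 = 66.

66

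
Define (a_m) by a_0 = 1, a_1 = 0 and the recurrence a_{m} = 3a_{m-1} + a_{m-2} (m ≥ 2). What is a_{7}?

The ordinary generating function has denominator 1 - 3z - z^2.
Iterating the recurrence: a_0,…,a_{7} = 1, 0, 1, 3, 10, 33, 109, 360.

360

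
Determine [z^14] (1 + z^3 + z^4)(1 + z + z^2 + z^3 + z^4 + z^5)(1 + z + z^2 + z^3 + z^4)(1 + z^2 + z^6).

15

(1 + z^3 + z^4) has coefficients 1,0,0,1,1 for degrees 0…4.
(1 + z + z^2 + z^3 + z^4 + z^5) has coefficients 1,1,1,1,1,1,0,0,0,0,0,0,0,0,0 for degrees 0…14.
Multiplying by (1 + z + z^2 + z^3 + z^4) gives running coefficients 1,2,3,4,5,5,4,3,2,1,0,0,0,0,0 for degrees 0…14.
Finally multiplying by (1 + z^2 + z^6), the product of all factors after the first has coefficients 1,2,4,6,8,9,10,10,9,8,7,6,4,3,2 for degrees 0…14.
[z^14] = 1·2 + 1·6 + 1·7 = 15.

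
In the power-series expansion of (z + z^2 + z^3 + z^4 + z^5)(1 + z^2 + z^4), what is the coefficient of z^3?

(z + z^2 + z^3 + z^4 + z^5) has coefficients 0,1,1,1 for degrees 0…3.
(1 + z^2 + z^4) has coefficients 1,0,1,0 for degrees 0…3.
[z^3] = 1·1 + 1·0 + 1·1 = 2.

2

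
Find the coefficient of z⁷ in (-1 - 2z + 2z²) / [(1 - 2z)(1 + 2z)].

The denominator gives the recurrence a_n = 4a_(n−2) for n ≥ 3; the numerator fixes a_0 = -1, a_1 = -2, a_2 = -2.
Iterating: -1, -2, -2, -8, -8, -32, -32, -128, so a_7 = -128.

-128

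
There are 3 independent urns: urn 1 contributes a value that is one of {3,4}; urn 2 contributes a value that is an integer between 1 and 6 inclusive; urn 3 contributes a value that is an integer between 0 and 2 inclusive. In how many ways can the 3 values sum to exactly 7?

The generating function for the choices is (z^3 + z^4)·(z + z^2 + z^3 + z^4 + z^5 + z^6)·(1 + z + z^2); the count is [z^7].
(z^3 + z^4) has coefficients 0,0,0,1,1 for degrees 0…4.
(z + z^2 + z^3 + z^4 + z^5 + z^6) has coefficients 0,1,1,1,1,1,1,0 for degrees 0…7.
Finally multiplying by (1 + z + z^2), the product of all factors after the first has coefficients 0,1,2,3,3,3,3,2 for degrees 0…7.
[z^7] = 1·3 + 1·3 = 6.

6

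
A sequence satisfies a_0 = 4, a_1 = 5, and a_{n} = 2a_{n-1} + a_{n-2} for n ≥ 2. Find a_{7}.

1125

The ordinary generating function has denominator 1 - 2y - y^2.
Iterating the recurrence: a_0,…,a_{7} = 4, 5, 14, 33, 80, 193, 466, 1125.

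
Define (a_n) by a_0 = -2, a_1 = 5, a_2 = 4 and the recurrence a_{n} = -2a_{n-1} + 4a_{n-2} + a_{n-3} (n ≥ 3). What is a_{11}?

28398

The ordinary generating function has denominator 1 + 2t - 4t^2 - t^3.
Iterating the recurrence: a_0,…,a_{11} = -2, 5, 4, 10, 1, 42, -70, 309, -856, 2878, -8871, 28398.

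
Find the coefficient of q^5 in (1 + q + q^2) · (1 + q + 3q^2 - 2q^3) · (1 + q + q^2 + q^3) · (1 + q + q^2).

26

(1 + q + q^2) has coefficients 1,1,1 for degrees 0…2.
(1 + q + 3q^2 - 2q^3) has coefficients 1,1,3,-2,0,0 for degrees 0…5.
Multiplying by (1 + q + q^2 + q^3) gives running coefficients 1,2,5,3,2,1 for degrees 0…5.
Finally multiplying by (1 + q + q^2), the product of all factors after the first has coefficients 1,3,8,10,10,6 for degrees 0…5.
[q^5] = 1·6 + 1·10 + 1·10 = 26.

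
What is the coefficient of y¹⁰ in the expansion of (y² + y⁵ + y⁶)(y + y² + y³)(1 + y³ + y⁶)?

(y² + y⁵ + y⁶) has coefficients 0,0,1,0,0,1,1 for degrees 0…6.
(y + y² + y³) has coefficients 0,1,1,1,0,0,0,0,0,0,0 for degrees 0…10.
Finally multiplying by (1 + y³ + y⁶), the product of all factors after the first has coefficients 0,1,1,1,1,1,1,1,1,1,0 for degrees 0…10.
[y¹⁰] = 1·1 + 1·1 + 1·1 = 3.

3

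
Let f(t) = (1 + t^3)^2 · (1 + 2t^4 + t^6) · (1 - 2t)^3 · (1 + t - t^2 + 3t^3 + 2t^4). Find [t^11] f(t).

-112

(1 + t^3)^2 has coefficients 1,0,0,2,0,0,1 for degrees 0…6.
(1 + 2t^4 + t^6) has coefficients 1,0,0,0,2,0,1,0,0,0,0,0 for degrees 0…11.
Multiplying by (1 - 2t)^3 gives running coefficients 1,-6,12,-8,2,-12,25,-22,12,-8,0,0 for degrees 0…11.
Finally multiplying by (1 + t - t^2 + 3t^3 + 2t^4), the product of all factors after the first has coefficients 1,-5,5,13,-34,22,11,5,-67,77,-36,0 for degrees 0…11.
[t^11] = 1·0 + 2·(-67) + 1·22 = -112.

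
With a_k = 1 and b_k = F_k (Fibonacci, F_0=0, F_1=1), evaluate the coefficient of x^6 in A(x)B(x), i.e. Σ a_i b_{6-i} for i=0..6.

20

The convolution is the x^6 coefficient of A(x)B(x).
Σ = 1·8 + 1·5 + 1·3 + 1·2 + 1·1 + 1·1 + 1·0 = 20.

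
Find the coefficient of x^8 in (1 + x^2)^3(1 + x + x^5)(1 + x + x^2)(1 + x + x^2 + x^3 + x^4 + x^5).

48

(1 + x^2)^3 has coefficients 1,0,3,0,3,0,1 for degrees 0…6.
(1 + x + x^5) has coefficients 1,1,0,0,0,1,0,0,0 for degrees 0…8.
Multiplying by (1 + x + x^2) gives running coefficients 1,2,2,1,0,1,1,1,0 for degrees 0…8.
Finally multiplying by (1 + x + x^2 + x^3 + x^4 + x^5), the product of all factors after the first has coefficients 1,3,5,6,6,7,7,6,4 for degrees 0…8.
[x^8] = 1·4 + 3·7 + 3·6 + 1·5 = 48.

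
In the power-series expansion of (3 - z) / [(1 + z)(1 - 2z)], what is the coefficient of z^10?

1708

The denominator gives the recurrence a_n = a_(n−1) + 2a_(n−2) for n ≥ 2; the numerator fixes a_0 = 3, a_1 = 2.
Iterating: 3, 2, 8, 12, 28, 52, 108, 212, 428, 852, 1708, so a_10 = 1708.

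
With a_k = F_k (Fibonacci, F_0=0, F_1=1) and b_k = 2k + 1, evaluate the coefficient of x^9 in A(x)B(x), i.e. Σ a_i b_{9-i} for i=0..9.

354

Write out a_i and b_{9-i} for i = 0,…,9 and sum the products.
Σ = 0·19 + 1·17 + 1·15 + 2·13 + 3·11 + 5·9 + 8·7 + 13·5 + 21·3 + 34·1 = 354.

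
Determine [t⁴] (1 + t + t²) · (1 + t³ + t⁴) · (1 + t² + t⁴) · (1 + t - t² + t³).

5

(1 + t + t²) has coefficients 1,1,1 for degrees 0…2.
(1 + t³ + t⁴) has coefficients 1,0,0,1,1 for degrees 0…4.
Multiplying by (1 + t² + t⁴) gives running coefficients 1,0,1,1,2 for degrees 0…4.
Finally multiplying by (1 + t - t² + t³), the product of all factors after the first has coefficients 1,1,0,3,2 for degrees 0…4.
[t⁴] = 1·2 + 1·3 + 1·0 = 5.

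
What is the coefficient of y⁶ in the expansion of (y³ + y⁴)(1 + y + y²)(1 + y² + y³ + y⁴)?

(y³ + y⁴) has coefficients 0,0,0,1,1 for degrees 0…4.
(1 + y + y²) has coefficients 1,1,1,0,0,0,0 for degrees 0…6.
Finally multiplying by (1 + y² + y³ + y⁴), the product of all factors after the first has coefficients 1,1,2,2,3,2,1 for degrees 0…6.
[y⁶] = 1·2 + 1·2 = 4.

4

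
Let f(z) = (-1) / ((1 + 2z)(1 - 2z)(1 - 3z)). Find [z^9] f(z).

-34815

Partial fractions give a closed form: a_n = (-1/5)·(-2)^n + (1)·2^n + (-9/5)·3^n.
At n = 9: a_9 = -34815.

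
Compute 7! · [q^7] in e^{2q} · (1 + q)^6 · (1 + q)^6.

25448768

The EGF product rule gives c_7 = Σ_{k_1+k_2+k_3=7} C(7; k_1,k_2,k_3) · ∏ g_i(k_i), where e^{2q} gives (2)^k; (1+q)^6 gives the falling factorial (6)_k; (1+q)^6 gives the falling factorial (6)_k.
g_1(k) for k = 0…7: 1, 2, 4, 8, 16, 32, 64, 128.
g_2(k) for k = 0…7: 1, 6, 30, 120, 360, 720, 720, 0.
g_3(k) for k = 0…7: 1, 6, 30, 120, 360, 720, 720, 0.
First combine the last two factors: h(k) = Σ_j C(k,j)·g_2(j)·g_3(k−j) for k = 0…7: 1, 12, 132, 1320, 11880, 95040, 665280, 3991680.
c_7 = Σ_k C(7,k)·g_1(k)·h(7−k) = 1·1·3991680 + 7·2·665280 + 21·4·95040 + 35·8·11880 + 35·16·1320 + 21·32·132 + 7·64·12 + 1·128·1 = 3991680 + 9313920 + 7983360 + 3326400 + 739200 + 88704 + 5376 + 128 = 25448768.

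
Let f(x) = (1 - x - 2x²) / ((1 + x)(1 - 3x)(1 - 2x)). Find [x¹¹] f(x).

177147

Partial fractions give a closed form: a_n = (1)·3^n.
At n = 11: a_11 = 177147.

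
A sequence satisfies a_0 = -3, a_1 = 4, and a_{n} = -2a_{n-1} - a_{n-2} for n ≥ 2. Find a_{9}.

12

The ordinary generating function has denominator 1 + 2y + y^2.
Iterating the recurrence: a_0,…,a_{9} = -3, 4, -5, 6, -7, 8, -9, 10, -11, 12.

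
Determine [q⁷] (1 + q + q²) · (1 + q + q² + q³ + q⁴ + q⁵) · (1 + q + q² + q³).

(1 + q + q²) has coefficients 1,1,1 for degrees 0…2.
(1 + q + q² + q³ + q⁴ + q⁵) has coefficients 1,1,1,1,1,1,0,0 for degrees 0…7.
Finally multiplying by (1 + q + q² + q³), the product of all factors after the first has coefficients 1,2,3,4,4,4,3,2 for degrees 0…7.
[q⁷] = 1·2 + 1·3 + 1·4 = 9.

9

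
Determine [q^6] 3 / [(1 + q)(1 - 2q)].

129

Partial fractions give a closed form: a_n = (1)·(-1)^n + (2)·2^n.
At n = 6: a_6 = 129.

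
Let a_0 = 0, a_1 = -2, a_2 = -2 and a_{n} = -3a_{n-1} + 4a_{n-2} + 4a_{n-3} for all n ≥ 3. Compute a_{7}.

The ordinary generating function has denominator 1 + 3t - 4t^2 - 4t^3.
Iterating the recurrence: a_0,…,a_{7} = 0, -2, -2, -2, -10, 14, -90, 286.

286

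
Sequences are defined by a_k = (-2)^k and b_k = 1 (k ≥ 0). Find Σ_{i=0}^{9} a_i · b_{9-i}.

-341

This is [x^9] in the product of the two ordinary generating functions.
Σ = 1·1 − 2·1 + 4·1 − 8·1 + 16·1 − 32·1 + 64·1 − 128·1 + 256·1 − 512·1 = -341.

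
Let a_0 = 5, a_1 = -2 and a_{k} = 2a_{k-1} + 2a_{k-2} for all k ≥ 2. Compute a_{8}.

1488

The ordinary generating function has denominator 1 - 2x - 2x^2.
Iterating the recurrence: a_0,…,a_{8} = 5, -2, 6, 8, 28, 72, 200, 544, 1488.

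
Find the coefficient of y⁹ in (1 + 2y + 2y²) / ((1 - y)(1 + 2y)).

-169

The denominator gives the recurrence a_n = −a_(n−1) + 2a_(n−2) for n ≥ 3; the numerator fixes a_0 = 1, a_1 = 1, a_2 = 3.
Iterating: 1, 1, 3, -1, 7, -9, 23, -41, 87, -169, so a_9 = -169.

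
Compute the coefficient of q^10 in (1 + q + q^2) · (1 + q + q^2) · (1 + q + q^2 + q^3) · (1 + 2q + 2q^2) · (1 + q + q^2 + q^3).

(1 + q + q^2) has coefficients 1,1,1 for degrees 0…2.
(1 + q + q^2) has coefficients 1,1,1,0,0,0,0,0,0,0,0 for degrees 0…10.
Multiplying by (1 + q + q^2 + q^3) gives running coefficients 1,2,3,3,2,1,0,0,0,0,0 for degrees 0…10.
Multiplying by (1 + 2q + 2q^2) gives running coefficients 1,4,9,13,14,11,6,2,0,0,0 for degrees 0…10.
Finally multiplying by (1 + q + q^2 + q^3), the product of all factors after the first has coefficients 1,5,14,27,40,47,44,33,19,8,2 for degrees 0…10.
[q^10] = 1·2 + 1·8 + 1·19 = 29.

29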